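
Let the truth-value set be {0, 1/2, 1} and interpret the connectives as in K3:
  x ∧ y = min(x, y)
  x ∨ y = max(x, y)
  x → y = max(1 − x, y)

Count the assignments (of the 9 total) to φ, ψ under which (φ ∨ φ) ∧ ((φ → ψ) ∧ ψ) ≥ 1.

1

φ = 0, ψ = 0 ↦ 0  <
φ = 0, ψ = 1/2 ↦ 0  <
φ = 0, ψ = 1 ↦ 0  <
φ = 1/2, ψ = 0 ↦ 0  <
φ = 1/2, ψ = 1/2 ↦ 1/2  <
φ = 1/2, ψ = 1 ↦ 1/2  <
φ = 1, ψ = 0 ↦ 0  <
φ = 1, ψ = 1/2 ↦ 1/2  <
φ = 1, ψ = 1 ↦ 1  ≥
So 1 of the 9 assignments meets the threshold.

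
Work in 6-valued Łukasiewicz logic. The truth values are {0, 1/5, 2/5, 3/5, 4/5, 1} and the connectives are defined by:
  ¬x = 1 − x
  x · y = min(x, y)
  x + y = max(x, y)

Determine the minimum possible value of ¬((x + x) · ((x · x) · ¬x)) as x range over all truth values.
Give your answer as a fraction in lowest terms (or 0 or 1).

3/5

Take x = 2/5:
x + x = 2/5 + 2/5 = 2/5
x · x = 2/5 · 2/5 = 2/5
¬x = ¬2/5 = 3/5
(x · x) · ¬x = 2/5 · 3/5 = 2/5
(x + x) · ((x · x) · ¬x) = 2/5 · 2/5 = 2/5
¬((x + x) · ((x · x) · ¬x)) = ¬2/5 = 3/5
No assignment yields a value below 3/5, so this is the minimum.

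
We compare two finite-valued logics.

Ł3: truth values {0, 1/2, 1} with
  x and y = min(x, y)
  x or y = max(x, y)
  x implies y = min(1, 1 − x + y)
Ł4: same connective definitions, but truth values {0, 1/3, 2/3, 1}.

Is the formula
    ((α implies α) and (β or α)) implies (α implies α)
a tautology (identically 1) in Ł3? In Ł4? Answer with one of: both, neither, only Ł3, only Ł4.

In Ł3: every assignment gives 1 — tautology.
In Ł4: every assignment gives 1 — tautology.

both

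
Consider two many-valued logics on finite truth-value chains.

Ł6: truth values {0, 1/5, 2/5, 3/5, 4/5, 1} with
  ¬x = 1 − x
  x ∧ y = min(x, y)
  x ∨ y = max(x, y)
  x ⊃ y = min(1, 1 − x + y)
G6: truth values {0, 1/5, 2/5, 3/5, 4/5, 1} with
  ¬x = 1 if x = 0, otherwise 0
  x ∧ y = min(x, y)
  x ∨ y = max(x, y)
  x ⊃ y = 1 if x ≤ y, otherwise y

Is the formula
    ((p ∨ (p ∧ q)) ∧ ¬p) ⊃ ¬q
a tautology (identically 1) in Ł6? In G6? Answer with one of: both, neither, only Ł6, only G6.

In Ł6: at p = 1/5, q = 1 the value is 4/5 — not a tautology.
In G6: every assignment gives 1 — tautology.

only G6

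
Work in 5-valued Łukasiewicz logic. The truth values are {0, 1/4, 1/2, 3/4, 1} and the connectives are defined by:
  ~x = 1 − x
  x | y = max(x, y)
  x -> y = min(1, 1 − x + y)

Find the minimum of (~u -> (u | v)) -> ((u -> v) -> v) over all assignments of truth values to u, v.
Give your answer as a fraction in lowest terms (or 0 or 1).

Take u = 1/2, v = 0:
~u = ~1/2 = 1/2
u | v = 1/2 | 0 = 1/2
~u -> (u | v) = 1/2 -> 1/2 = 1
u -> v = 1/2 -> 0 = 1/2
(u -> v) -> v = 1/2 -> 0 = 1/2
(~u -> (u | v)) -> ((u -> v) -> v) = 1 -> 1/2 = 1/2
No assignment yields a value below 1/2, so this is the minimum.

1/2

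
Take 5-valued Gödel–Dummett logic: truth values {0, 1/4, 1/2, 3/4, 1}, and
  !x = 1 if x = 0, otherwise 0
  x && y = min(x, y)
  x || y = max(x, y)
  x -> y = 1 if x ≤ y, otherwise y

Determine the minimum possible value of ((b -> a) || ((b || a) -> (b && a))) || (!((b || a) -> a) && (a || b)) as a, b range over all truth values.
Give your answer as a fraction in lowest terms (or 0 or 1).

1/4

Take a = 0, b = 1/4:
b -> a = 1/4 -> 0 = 0
b || a = 1/4 || 0 = 1/4
b && a = 1/4 && 0 = 0
(b || a) -> (b && a) = 1/4 -> 0 = 0
(b -> a) || ((b || a) -> (b && a)) = 0 || 0 = 0
b || a = 1/4 || 0 = 1/4
(b || a) -> a = 1/4 -> 0 = 0
!((b || a) -> a) = !0 = 1
a || b = 0 || 1/4 = 1/4
!((b || a) -> a) && (a || b) = 1 && 1/4 = 1/4
((b -> a) || ((b || a) -> (b && a))) || (!((b || a) -> a) && (a || b)) = 0 || 1/4 = 1/4
No assignment yields a value below 1/4, so this is the minimum.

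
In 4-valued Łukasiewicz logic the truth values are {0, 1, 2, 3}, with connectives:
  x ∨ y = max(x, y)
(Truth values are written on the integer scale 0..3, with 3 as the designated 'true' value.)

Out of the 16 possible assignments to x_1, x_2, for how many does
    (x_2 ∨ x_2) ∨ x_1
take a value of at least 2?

x_1 = 0, x_2 = 0 ↦ 0  <
x_1 = 0, x_2 = 1 ↦ 1  <
x_1 = 0, x_2 = 2 ↦ 2  ≥
x_1 = 0, x_2 = 3 ↦ 3  ≥
x_1 = 1, x_2 = 0 ↦ 1  <
x_1 = 1, x_2 = 1 ↦ 1  <
x_1 = 1, x_2 = 2 ↦ 2  ≥
x_1 = 1, x_2 = 3 ↦ 3  ≥
x_1 = 2, x_2 = 0 ↦ 2  ≥
x_1 = 2, x_2 = 1 ↦ 2  ≥
x_1 = 2, x_2 = 2 ↦ 2  ≥
x_1 = 2, x_2 = 3 ↦ 3  ≥
x_1 = 3, x_2 = 0 ↦ 3  ≥
x_1 = 3, x_2 = 1 ↦ 3  ≥
x_1 = 3, x_2 = 2 ↦ 3  ≥
x_1 = 3, x_2 = 3 ↦ 3  ≥
So 12 of the 16 assignments meet the threshold.

12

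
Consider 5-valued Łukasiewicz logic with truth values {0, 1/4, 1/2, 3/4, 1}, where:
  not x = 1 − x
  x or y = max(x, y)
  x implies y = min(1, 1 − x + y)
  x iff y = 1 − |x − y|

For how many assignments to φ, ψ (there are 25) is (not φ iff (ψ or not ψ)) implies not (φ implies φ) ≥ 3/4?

value 1: 2 assignments (counts)
value 3/4: 4 assignments (counts)
value 1/2: 6 assignments
value 1/4: 8 assignments
value 0: 5 assignments
So 6 of the 25 assignments meet the threshold.

6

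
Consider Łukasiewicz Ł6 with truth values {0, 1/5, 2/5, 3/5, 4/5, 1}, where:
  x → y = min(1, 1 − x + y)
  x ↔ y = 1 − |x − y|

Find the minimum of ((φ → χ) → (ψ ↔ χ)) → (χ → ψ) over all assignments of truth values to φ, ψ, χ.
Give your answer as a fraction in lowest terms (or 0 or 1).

Take φ = 4/5, ψ = 0, χ = 2/5:
φ → χ = 4/5 → 2/5 = 3/5
ψ ↔ χ = 0 ↔ 2/5 = 3/5
(φ → χ) → (ψ ↔ χ) = 3/5 → 3/5 = 1
χ → ψ = 2/5 → 0 = 3/5
((φ → χ) → (ψ ↔ χ)) → (χ → ψ) = 1 → 3/5 = 3/5
No assignment yields a value below 3/5, so this is the minimum.

3/5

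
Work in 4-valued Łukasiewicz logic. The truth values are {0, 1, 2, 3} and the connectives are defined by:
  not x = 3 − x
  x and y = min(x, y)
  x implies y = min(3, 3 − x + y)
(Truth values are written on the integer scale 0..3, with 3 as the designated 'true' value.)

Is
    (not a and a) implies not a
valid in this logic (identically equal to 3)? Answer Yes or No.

Yes

a = 0 ↦ 3
a = 1 ↦ 3
a = 2 ↦ 3
a = 3 ↦ 3
Every assignment gives a value ≥ 3.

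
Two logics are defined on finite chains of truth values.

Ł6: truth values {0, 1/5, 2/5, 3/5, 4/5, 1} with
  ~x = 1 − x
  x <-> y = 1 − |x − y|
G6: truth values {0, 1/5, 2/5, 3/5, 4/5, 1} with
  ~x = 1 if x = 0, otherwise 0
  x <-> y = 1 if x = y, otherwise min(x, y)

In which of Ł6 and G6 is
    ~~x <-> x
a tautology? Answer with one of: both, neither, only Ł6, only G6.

only Ł6

In Ł6: every assignment gives 1 — tautology.
In G6: at x = 1/5 the value is 1/5 — not a tautology.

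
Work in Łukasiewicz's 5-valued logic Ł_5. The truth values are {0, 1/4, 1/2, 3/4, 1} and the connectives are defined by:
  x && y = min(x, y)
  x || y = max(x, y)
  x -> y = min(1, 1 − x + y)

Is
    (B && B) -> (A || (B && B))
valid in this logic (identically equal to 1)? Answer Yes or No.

At A = 1, B = 3/4, for instance:
B && B = 3/4 && 3/4 = 3/4
A || (B && B) = 1 || 3/4 = 1
(B && B) -> (A || (B && B)) = 3/4 -> 1 = 1
and checking the remaining 24 assignments likewise gives ≥ 1 in every case.

Yes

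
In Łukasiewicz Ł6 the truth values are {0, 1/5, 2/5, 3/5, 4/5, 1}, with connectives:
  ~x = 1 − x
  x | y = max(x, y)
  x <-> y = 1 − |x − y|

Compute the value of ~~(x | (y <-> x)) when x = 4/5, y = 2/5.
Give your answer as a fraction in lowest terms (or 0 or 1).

4/5

y <-> x = 2/5 <-> 4/5 = 3/5
x | (y <-> x) = 4/5 | 3/5 = 4/5
~(x | (y <-> x)) = ~4/5 = 1/5
~~(x | (y <-> x)) = ~1/5 = 4/5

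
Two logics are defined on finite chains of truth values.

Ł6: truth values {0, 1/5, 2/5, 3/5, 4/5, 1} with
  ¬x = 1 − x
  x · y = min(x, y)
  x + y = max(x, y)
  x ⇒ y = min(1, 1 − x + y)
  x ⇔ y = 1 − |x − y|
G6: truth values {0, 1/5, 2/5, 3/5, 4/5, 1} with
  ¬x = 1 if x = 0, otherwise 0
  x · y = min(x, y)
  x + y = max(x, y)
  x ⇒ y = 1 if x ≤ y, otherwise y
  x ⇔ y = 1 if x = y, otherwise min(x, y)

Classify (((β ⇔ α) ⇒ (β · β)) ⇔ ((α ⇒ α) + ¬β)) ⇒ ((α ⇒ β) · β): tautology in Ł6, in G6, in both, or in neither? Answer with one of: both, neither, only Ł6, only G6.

neither

In Ł6: at α = 0, β = 1/5 the value is 4/5 — not a tautology.
In G6: at α = 0, β = 1/5 the value is 1/5 — not a tautology.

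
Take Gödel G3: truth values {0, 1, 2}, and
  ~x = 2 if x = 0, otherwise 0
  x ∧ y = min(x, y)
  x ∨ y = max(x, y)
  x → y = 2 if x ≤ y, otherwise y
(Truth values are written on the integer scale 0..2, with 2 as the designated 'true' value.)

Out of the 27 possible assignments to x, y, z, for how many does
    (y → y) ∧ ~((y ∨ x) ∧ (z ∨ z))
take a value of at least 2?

11

value 2: 11 assignments (counts)
value 0: 16 assignments
So 11 of the 27 assignments meet the threshold.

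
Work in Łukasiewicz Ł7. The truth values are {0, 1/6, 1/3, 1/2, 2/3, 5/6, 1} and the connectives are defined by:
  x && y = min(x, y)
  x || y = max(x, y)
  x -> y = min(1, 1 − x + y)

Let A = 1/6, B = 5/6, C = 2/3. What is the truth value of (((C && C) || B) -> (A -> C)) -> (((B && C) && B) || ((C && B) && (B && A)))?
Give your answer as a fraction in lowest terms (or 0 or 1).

C && C = 2/3 && 2/3 = 2/3
(C && C) || B = 2/3 || 5/6 = 5/6
A -> C = 1/6 -> 2/3 = 1
((C && C) || B) -> (A -> C) = 5/6 -> 1 = 1
B && C = 5/6 && 2/3 = 2/3
(B && C) && B = 2/3 && 5/6 = 2/3
C && B = 2/3 && 5/6 = 2/3
B && A = 5/6 && 1/6 = 1/6
(C && B) && (B && A) = 2/3 && 1/6 = 1/6
((B && C) && B) || ((C && B) && (B && A)) = 2/3 || 1/6 = 2/3
(((C && C) || B) -> (A -> C)) -> (((B && C) && B) || ((C && B) && (B && A))) = 1 -> 2/3 = 2/3

2/3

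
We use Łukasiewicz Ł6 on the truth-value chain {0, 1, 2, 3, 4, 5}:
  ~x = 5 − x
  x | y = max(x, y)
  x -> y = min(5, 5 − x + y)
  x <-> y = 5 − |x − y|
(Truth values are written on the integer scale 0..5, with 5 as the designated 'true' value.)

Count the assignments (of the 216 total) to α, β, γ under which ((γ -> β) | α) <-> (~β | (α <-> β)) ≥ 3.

value 5: 46 assignments (counts)
value 4: 75 assignments (counts)
value 3: 49 assignments (counts)
value 2: 24 assignments
value 1: 15 assignments
value 0: 7 assignments
So 170 of the 216 assignments meet the threshold.

170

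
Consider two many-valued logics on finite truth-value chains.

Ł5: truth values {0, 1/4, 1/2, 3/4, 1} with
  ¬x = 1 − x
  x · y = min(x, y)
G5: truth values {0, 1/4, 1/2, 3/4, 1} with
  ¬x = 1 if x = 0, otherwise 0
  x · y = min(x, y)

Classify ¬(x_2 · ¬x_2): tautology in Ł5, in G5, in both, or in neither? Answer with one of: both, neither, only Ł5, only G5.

In Ł5: at x_2 = 1/4 the value is 3/4 — not a tautology.
In G5: every assignment gives 1 — tautology.

only G5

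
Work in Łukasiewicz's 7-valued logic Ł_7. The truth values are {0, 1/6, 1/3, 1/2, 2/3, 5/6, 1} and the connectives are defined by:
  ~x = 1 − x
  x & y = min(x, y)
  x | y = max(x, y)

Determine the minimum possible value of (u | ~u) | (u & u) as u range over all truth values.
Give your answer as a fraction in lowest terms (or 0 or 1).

Take u = 1/2:
~u = ~1/2 = 1/2
u | ~u = 1/2 | 1/2 = 1/2
u & u = 1/2 & 1/2 = 1/2
(u | ~u) | (u & u) = 1/2 | 1/2 = 1/2
No assignment yields a value below 1/2, so this is the minimum.

1/2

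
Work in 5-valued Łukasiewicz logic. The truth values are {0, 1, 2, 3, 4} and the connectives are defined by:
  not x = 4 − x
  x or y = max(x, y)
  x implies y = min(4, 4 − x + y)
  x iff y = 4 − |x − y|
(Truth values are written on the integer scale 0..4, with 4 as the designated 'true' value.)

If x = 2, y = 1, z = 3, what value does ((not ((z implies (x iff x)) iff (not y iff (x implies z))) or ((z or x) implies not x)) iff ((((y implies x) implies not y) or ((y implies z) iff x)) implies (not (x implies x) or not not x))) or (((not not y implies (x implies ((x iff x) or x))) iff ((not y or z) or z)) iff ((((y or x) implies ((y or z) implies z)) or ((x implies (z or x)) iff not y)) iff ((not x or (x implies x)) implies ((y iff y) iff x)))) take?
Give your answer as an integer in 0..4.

x iff x = 2 iff 2 = 4
z implies (x iff x) = 3 implies 4 = 4
not y = not 1 = 3
x implies z = 2 implies 3 = 4
not y iff (x implies z) = 3 iff 4 = 3
(z implies (x iff x)) iff (not y iff (x implies z)) = 4 iff 3 = 3
not ((z implies (x iff x)) iff (not y iff (x implies z))) = not 3 = 1
z or x = 3 or 2 = 3
not x = not 2 = 2
(z or x) implies not x = 3 implies 2 = 3
not ((z implies (x iff x)) iff (not y iff (x implies z))) or ((z or x) implies not x) = 1 or 3 = 3
y implies x = 1 implies 2 = 4
not y = not 1 = 3
(y implies x) implies not y = 4 implies 3 = 3
y implies z = 1 implies 3 = 4
(y implies z) iff x = 4 iff 2 = 2
((y implies x) implies not y) or ((y implies z) iff x) = 3 or 2 = 3
x implies x = 2 implies 2 = 4
not (x implies x) = not 4 = 0
not x = not 2 = 2
not not x = not 2 = 2
not (x implies x) or not not x = 0 or 2 = 2
(((y implies x) implies not y) or ((y implies z) iff x)) implies (not (x implies x) or not not x) = 3 implies 2 = 3
(not ((z implies (x iff x)) iff (not y iff (x implies z))) or ((z or x) implies not x)) iff ((((y implies x) implies not y) or ((y implies z) iff x)) implies (not (x implies x) or not not x)) = 3 iff 3 = 4
not y = not 1 = 3
not not y = not 3 = 1
x iff x = 2 iff 2 = 4
(x iff x) or x = 4 or 2 = 4
x implies ((x iff x) or x) = 2 implies 4 = 4
not not y implies (x implies ((x iff x) or x)) = 1 implies 4 = 4
not y = not 1 = 3
not y or z = 3 or 3 = 3
(not y or z) or z = 3 or 3 = 3
(not not y implies (x implies ((x iff x) or x))) iff ((not y or z) or z) = 4 iff 3 = 3
y or x = 1 or 2 = 2
y or z = 1 or 3 = 3
(y or z) implies z = 3 implies 3 = 4
(y or x) implies ((y or z) implies z) = 2 implies 4 = 4
z or x = 3 or 2 = 3
x implies (z or x) = 2 implies 3 = 4
not y = not 1 = 3
(x implies (z or x)) iff not y = 4 iff 3 = 3
((y or x) implies ((y or z) implies z)) or ((x implies (z or x)) iff not y) = 4 or 3 = 4
not x = not 2 = 2
x implies x = 2 implies 2 = 4
not x or (x implies x) = 2 or 4 = 4
y iff y = 1 iff 1 = 4
(y iff y) iff x = 4 iff 2 = 2
(not x or (x implies x)) implies ((y iff y) iff x) = 4 implies 2 = 2
(((y or x) implies ((y or z) implies z)) or ((x implies (z or x)) iff not y)) iff ((not x or (x implies x)) implies ((y iff y) iff x)) = 4 iff 2 = 2
((not not y implies (x implies ((x iff x) or x))) iff ((not y or z) or z)) iff ((((y or x) implies ((y or z) implies z)) or ((x implies (z or x)) iff not y)) iff ((not x or (x implies x)) implies ((y iff y) iff x))) = 3 iff 2 = 3
((not ((z implies (x iff x)) iff (not y iff (x implies z))) or ((z or x) implies not x)) iff ((((y implies x) implies not y) or ((y implies z) iff x)) implies (not (x implies x) or not not x))) or (((not not y implies (x implies ((x iff x) or x))) iff ((not y or z) or z)) iff ((((y or x) implies ((y or z) implies z)) or ((x implies (z or x)) iff not y)) iff ((not x or (x implies x)) implies ((y iff y) iff x)))) = 4 or 3 = 4

4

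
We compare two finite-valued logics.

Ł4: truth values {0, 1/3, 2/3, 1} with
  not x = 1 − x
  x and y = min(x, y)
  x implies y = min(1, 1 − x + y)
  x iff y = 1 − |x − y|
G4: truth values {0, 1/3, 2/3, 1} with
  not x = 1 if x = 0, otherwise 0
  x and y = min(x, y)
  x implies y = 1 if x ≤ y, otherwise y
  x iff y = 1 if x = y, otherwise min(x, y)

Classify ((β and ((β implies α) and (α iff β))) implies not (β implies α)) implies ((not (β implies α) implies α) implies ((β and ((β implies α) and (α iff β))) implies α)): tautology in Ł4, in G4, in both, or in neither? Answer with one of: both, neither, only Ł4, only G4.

both

In Ł4: every assignment gives 1 — tautology.
In G4: every assignment gives 1 — tautology.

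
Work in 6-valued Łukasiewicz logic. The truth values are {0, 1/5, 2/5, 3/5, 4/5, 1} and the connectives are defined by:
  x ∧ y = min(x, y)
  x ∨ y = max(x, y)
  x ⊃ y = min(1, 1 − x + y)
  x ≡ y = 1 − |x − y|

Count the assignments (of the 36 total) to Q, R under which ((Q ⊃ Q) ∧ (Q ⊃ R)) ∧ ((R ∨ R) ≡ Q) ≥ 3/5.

24

value 1: 6 assignments (counts)
value 4/5: 10 assignments (counts)
value 3/5: 8 assignments (counts)
value 2/5: 6 assignments
value 1/5: 4 assignments
value 0: 2 assignments
So 24 of the 36 assignments meet the threshold.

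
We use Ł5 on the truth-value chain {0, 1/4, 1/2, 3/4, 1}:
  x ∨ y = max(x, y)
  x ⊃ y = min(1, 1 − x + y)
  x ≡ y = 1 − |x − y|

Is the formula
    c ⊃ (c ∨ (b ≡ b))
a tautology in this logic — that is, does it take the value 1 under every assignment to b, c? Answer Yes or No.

At b = 3/4, c = 1/2, for instance:
b ≡ b = 3/4 ≡ 3/4 = 1
c ∨ (b ≡ b) = 1/2 ∨ 1 = 1
c ⊃ (c ∨ (b ≡ b)) = 1/2 ⊃ 1 = 1
and checking the remaining 24 assignments likewise gives ≥ 1 in every case.

Yes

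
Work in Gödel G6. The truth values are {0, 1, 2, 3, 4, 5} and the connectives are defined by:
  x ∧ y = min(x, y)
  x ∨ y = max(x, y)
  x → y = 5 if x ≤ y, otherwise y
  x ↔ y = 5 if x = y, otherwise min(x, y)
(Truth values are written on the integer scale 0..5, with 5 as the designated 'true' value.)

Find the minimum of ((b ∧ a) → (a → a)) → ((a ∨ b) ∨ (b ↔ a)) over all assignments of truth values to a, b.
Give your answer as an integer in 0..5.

Take a = 0, b = 1:
b ∧ a = 1 ∧ 0 = 0
a → a = 0 → 0 = 5
(b ∧ a) → (a → a) = 0 → 5 = 5
a ∨ b = 0 ∨ 1 = 1
b ↔ a = 1 ↔ 0 = 0
(a ∨ b) ∨ (b ↔ a) = 1 ∨ 0 = 1
((b ∧ a) → (a → a)) → ((a ∨ b) ∨ (b ↔ a)) = 5 → 1 = 1
No assignment yields a value below 1, so this is the minimum.

1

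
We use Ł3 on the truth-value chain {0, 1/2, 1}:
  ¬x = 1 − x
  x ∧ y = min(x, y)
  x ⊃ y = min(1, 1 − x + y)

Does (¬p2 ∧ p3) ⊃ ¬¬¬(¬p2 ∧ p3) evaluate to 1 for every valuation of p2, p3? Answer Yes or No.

Counterexample: take p2 = 0, p3 = 1.
¬p2 = ¬0 = 1
¬p2 ∧ p3 = 1 ∧ 1 = 1
¬p2 = ¬0 = 1
¬p2 ∧ p3 = 1 ∧ 1 = 1
¬(¬p2 ∧ p3) = ¬1 = 0
¬¬(¬p2 ∧ p3) = ¬0 = 1
¬¬¬(¬p2 ∧ p3) = ¬1 = 0
(¬p2 ∧ p3) ⊃ ¬¬¬(¬p2 ∧ p3) = 1 ⊃ 0 = 0
This gives 0 ≠ 1.

No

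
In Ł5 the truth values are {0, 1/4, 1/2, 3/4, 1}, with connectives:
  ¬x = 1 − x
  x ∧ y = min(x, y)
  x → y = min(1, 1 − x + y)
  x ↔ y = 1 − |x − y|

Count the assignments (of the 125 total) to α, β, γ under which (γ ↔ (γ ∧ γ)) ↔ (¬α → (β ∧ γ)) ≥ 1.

value 1: 55 assignments (counts)
value 3/4: 24 assignments
value 1/2: 21 assignments
value 1/4: 16 assignments
value 0: 9 assignments
So 55 of the 125 assignments meet the threshold.

55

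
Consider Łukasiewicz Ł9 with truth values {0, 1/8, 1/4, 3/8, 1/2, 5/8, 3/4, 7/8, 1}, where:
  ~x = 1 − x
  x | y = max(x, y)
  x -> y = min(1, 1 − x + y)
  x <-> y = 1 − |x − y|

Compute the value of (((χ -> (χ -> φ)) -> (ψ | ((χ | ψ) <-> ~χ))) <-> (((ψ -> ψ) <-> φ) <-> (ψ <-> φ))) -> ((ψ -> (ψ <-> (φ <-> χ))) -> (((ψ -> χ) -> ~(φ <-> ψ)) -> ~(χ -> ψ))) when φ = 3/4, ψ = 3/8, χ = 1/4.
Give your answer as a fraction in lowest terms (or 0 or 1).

3/4

χ -> φ = 1/4 -> 3/4 = 1
χ -> (χ -> φ) = 1/4 -> 1 = 1
χ | ψ = 1/4 | 3/8 = 3/8
~χ = ~1/4 = 3/4
(χ | ψ) <-> ~χ = 3/8 <-> 3/4 = 5/8
ψ | ((χ | ψ) <-> ~χ) = 3/8 | 5/8 = 5/8
(χ -> (χ -> φ)) -> (ψ | ((χ | ψ) <-> ~χ)) = 1 -> 5/8 = 5/8
ψ -> ψ = 3/8 -> 3/8 = 1
(ψ -> ψ) <-> φ = 1 <-> 3/4 = 3/4
ψ <-> φ = 3/8 <-> 3/4 = 5/8
((ψ -> ψ) <-> φ) <-> (ψ <-> φ) = 3/4 <-> 5/8 = 7/8
((χ -> (χ -> φ)) -> (ψ | ((χ | ψ) <-> ~χ))) <-> (((ψ -> ψ) <-> φ) <-> (ψ <-> φ)) = 5/8 <-> 7/8 = 3/4
φ <-> χ = 3/4 <-> 1/4 = 1/2
ψ <-> (φ <-> χ) = 3/8 <-> 1/2 = 7/8
ψ -> (ψ <-> (φ <-> χ)) = 3/8 -> 7/8 = 1
ψ -> χ = 3/8 -> 1/4 = 7/8
φ <-> ψ = 3/4 <-> 3/8 = 5/8
~(φ <-> ψ) = ~5/8 = 3/8
(ψ -> χ) -> ~(φ <-> ψ) = 7/8 -> 3/8 = 1/2
χ -> ψ = 1/4 -> 3/8 = 1
~(χ -> ψ) = ~1 = 0
((ψ -> χ) -> ~(φ <-> ψ)) -> ~(χ -> ψ) = 1/2 -> 0 = 1/2
(ψ -> (ψ <-> (φ <-> χ))) -> (((ψ -> χ) -> ~(φ <-> ψ)) -> ~(χ -> ψ)) = 1 -> 1/2 = 1/2
(((χ -> (χ -> φ)) -> (ψ | ((χ | ψ) <-> ~χ))) <-> (((ψ -> ψ) <-> φ) <-> (ψ <-> φ))) -> ((ψ -> (ψ <-> (φ <-> χ))) -> (((ψ -> χ) -> ~(φ <-> ψ)) -> ~(χ -> ψ))) = 3/4 -> 1/2 = 3/4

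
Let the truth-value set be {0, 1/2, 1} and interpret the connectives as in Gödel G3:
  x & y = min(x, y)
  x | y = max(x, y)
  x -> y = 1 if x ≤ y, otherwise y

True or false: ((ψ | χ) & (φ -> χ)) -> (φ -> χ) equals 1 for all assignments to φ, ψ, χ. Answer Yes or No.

Yes

At φ = 1/2, ψ = 1, χ = 1/2, for instance:
ψ | χ = 1 | 1/2 = 1
φ -> χ = 1/2 -> 1/2 = 1
(ψ | χ) & (φ -> χ) = 1 & 1 = 1
((ψ | χ) & (φ -> χ)) -> (φ -> χ) = 1 -> 1 = 1
and checking the remaining 26 assignments likewise gives ≥ 1 in every case.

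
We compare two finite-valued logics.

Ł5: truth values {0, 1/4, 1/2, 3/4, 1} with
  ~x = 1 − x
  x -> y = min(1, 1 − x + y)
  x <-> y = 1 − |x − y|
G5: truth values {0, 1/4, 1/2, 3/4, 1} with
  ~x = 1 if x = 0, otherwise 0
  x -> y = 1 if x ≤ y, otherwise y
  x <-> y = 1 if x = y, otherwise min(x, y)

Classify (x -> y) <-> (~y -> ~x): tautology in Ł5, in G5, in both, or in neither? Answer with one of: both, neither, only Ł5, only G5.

In Ł5: every assignment gives 1 — tautology.
In G5: at x = 1/2, y = 1/4 the value is 1/4 — not a tautology.

only Ł5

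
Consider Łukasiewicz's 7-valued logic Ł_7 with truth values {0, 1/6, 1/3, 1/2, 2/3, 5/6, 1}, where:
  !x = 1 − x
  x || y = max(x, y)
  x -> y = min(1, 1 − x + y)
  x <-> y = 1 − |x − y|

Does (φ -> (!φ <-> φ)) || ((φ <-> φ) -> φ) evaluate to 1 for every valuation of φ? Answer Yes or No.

No

Counterexample: take φ = 5/6.
!φ = !5/6 = 1/6
!φ <-> φ = 1/6 <-> 5/6 = 1/3
φ -> (!φ <-> φ) = 5/6 -> 1/3 = 1/2
φ <-> φ = 5/6 <-> 5/6 = 1
(φ <-> φ) -> φ = 1 -> 5/6 = 5/6
(φ -> (!φ <-> φ)) || ((φ <-> φ) -> φ) = 1/2 || 5/6 = 5/6
This gives 5/6 ≠ 1.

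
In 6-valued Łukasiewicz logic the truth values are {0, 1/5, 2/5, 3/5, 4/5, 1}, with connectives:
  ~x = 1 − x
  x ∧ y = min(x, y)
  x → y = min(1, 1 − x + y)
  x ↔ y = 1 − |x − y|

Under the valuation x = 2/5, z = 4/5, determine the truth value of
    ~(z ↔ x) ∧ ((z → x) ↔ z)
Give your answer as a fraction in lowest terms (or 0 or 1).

2/5

z ↔ x = 4/5 ↔ 2/5 = 3/5
~(z ↔ x) = ~3/5 = 2/5
z → x = 4/5 → 2/5 = 3/5
(z → x) ↔ z = 3/5 ↔ 4/5 = 4/5
~(z ↔ x) ∧ ((z → x) ↔ z) = 2/5 ∧ 4/5 = 2/5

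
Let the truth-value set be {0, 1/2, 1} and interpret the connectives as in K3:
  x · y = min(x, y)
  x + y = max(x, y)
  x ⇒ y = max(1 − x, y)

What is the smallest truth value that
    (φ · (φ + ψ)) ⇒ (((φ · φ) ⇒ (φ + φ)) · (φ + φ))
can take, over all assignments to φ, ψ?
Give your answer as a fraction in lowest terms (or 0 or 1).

Take φ = 1/2, ψ = 0:
φ + ψ = 1/2 + 0 = 1/2
φ · (φ + ψ) = 1/2 · 1/2 = 1/2
φ · φ = 1/2 · 1/2 = 1/2
φ + φ = 1/2 + 1/2 = 1/2
(φ · φ) ⇒ (φ + φ) = 1/2 ⇒ 1/2 = 1/2
φ + φ = 1/2 + 1/2 = 1/2
((φ · φ) ⇒ (φ + φ)) · (φ + φ) = 1/2 · 1/2 = 1/2
(φ · (φ + ψ)) ⇒ (((φ · φ) ⇒ (φ + φ)) · (φ + φ)) = 1/2 ⇒ 1/2 = 1/2
No assignment yields a value below 1/2, so this is the minimum.

1/2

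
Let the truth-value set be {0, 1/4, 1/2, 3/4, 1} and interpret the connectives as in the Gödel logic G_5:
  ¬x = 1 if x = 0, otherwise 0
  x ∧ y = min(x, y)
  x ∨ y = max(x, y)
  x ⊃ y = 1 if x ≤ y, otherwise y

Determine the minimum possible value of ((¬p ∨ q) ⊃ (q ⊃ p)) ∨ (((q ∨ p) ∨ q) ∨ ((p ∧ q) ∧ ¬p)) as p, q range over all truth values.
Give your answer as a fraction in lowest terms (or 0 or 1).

1/4

Take p = 0, q = 1/4:
¬p = ¬0 = 1
¬p ∨ q = 1 ∨ 1/4 = 1
q ⊃ p = 1/4 ⊃ 0 = 0
(¬p ∨ q) ⊃ (q ⊃ p) = 1 ⊃ 0 = 0
q ∨ p = 1/4 ∨ 0 = 1/4
(q ∨ p) ∨ q = 1/4 ∨ 1/4 = 1/4
p ∧ q = 0 ∧ 1/4 = 0
¬p = ¬0 = 1
(p ∧ q) ∧ ¬p = 0 ∧ 1 = 0
((q ∨ p) ∨ q) ∨ ((p ∧ q) ∧ ¬p) = 1/4 ∨ 0 = 1/4
((¬p ∨ q) ⊃ (q ⊃ p)) ∨ (((q ∨ p) ∨ q) ∨ ((p ∧ q) ∧ ¬p)) = 0 ∨ 1/4 = 1/4
No assignment yields a value below 1/4, so this is the minimum.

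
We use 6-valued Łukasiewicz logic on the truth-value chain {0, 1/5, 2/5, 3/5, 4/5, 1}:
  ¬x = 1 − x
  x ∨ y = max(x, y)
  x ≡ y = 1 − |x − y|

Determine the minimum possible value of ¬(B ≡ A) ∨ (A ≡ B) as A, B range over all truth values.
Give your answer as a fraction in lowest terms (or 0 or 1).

3/5

Take A = 0, B = 2/5:
B ≡ A = 2/5 ≡ 0 = 3/5
¬(B ≡ A) = ¬3/5 = 2/5
A ≡ B = 0 ≡ 2/5 = 3/5
¬(B ≡ A) ∨ (A ≡ B) = 2/5 ∨ 3/5 = 3/5
No assignment yields a value below 3/5, so this is the minimum.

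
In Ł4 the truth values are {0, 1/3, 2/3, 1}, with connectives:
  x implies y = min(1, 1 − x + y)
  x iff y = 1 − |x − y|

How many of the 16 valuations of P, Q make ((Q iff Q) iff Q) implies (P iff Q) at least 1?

12

P = 0, Q = 0 ↦ 1  ≥
P = 0, Q = 1/3 ↦ 1  ≥
P = 0, Q = 2/3 ↦ 2/3  <
P = 0, Q = 1 ↦ 0  <
P = 1/3, Q = 0 ↦ 1  ≥
P = 1/3, Q = 1/3 ↦ 1  ≥
P = 1/3, Q = 2/3 ↦ 1  ≥
P = 1/3, Q = 1 ↦ 1/3  <
P = 2/3, Q = 0 ↦ 1  ≥
P = 2/3, Q = 1/3 ↦ 1  ≥
P = 2/3, Q = 2/3 ↦ 1  ≥
P = 2/3, Q = 1 ↦ 2/3  <
P = 1, Q = 0 ↦ 1  ≥
P = 1, Q = 1/3 ↦ 1  ≥
P = 1, Q = 2/3 ↦ 1  ≥
P = 1, Q = 1 ↦ 1  ≥
So 12 of the 16 assignments meet the threshold.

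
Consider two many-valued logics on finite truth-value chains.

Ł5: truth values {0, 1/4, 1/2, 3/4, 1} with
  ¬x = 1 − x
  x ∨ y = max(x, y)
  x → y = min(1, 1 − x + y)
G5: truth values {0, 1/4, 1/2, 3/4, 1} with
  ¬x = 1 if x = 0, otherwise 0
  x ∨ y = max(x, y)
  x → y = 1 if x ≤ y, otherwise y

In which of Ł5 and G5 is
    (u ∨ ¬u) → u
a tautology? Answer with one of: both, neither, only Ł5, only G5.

In Ł5: at u = 0 the value is 0 — not a tautology.
In G5: at u = 0 the value is 0 — not a tautology.

neither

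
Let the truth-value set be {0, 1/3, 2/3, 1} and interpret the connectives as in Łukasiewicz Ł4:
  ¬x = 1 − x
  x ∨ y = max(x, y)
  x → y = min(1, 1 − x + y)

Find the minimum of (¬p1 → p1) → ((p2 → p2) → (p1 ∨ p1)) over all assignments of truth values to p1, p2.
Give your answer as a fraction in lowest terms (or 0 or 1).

2/3

Take p1 = 1/3, p2 = 0:
¬p1 = ¬1/3 = 2/3
¬p1 → p1 = 2/3 → 1/3 = 2/3
p2 → p2 = 0 → 0 = 1
p1 ∨ p1 = 1/3 ∨ 1/3 = 1/3
(p2 → p2) → (p1 ∨ p1) = 1 → 1/3 = 1/3
(¬p1 → p1) → ((p2 → p2) → (p1 ∨ p1)) = 2/3 → 1/3 = 2/3
No assignment yields a value below 2/3, so this is the minimum.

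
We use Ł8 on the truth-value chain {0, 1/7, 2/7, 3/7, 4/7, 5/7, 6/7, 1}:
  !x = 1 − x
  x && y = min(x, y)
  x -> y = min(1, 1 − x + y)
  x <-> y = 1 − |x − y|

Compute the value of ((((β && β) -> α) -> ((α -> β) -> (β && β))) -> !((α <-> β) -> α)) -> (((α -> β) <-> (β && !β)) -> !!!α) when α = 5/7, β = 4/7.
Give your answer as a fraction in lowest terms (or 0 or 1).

1

β && β = 4/7 && 4/7 = 4/7
(β && β) -> α = 4/7 -> 5/7 = 1
α -> β = 5/7 -> 4/7 = 6/7
β && β = 4/7 && 4/7 = 4/7
(α -> β) -> (β && β) = 6/7 -> 4/7 = 5/7
((β && β) -> α) -> ((α -> β) -> (β && β)) = 1 -> 5/7 = 5/7
α <-> β = 5/7 <-> 4/7 = 6/7
(α <-> β) -> α = 6/7 -> 5/7 = 6/7
!((α <-> β) -> α) = !6/7 = 1/7
(((β && β) -> α) -> ((α -> β) -> (β && β))) -> !((α <-> β) -> α) = 5/7 -> 1/7 = 3/7
α -> β = 5/7 -> 4/7 = 6/7
!β = !4/7 = 3/7
β && !β = 4/7 && 3/7 = 3/7
(α -> β) <-> (β && !β) = 6/7 <-> 3/7 = 4/7
!α = !5/7 = 2/7
!!α = !2/7 = 5/7
!!!α = !5/7 = 2/7
((α -> β) <-> (β && !β)) -> !!!α = 4/7 -> 2/7 = 5/7
((((β && β) -> α) -> ((α -> β) -> (β && β))) -> !((α <-> β) -> α)) -> (((α -> β) <-> (β && !β)) -> !!!α) = 3/7 -> 5/7 = 1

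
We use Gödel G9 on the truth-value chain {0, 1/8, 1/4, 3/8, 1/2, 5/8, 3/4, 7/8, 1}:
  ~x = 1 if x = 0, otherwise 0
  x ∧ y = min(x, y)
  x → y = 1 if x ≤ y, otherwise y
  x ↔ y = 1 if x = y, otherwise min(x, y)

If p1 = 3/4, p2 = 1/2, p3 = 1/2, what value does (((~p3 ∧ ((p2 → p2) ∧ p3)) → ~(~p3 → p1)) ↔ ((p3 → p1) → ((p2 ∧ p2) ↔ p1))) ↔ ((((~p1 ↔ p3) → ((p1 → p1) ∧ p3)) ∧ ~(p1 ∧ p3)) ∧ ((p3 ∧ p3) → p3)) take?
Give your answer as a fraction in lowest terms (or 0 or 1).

0

~p3 = ~1/2 = 0
p2 → p2 = 1/2 → 1/2 = 1
(p2 → p2) ∧ p3 = 1 ∧ 1/2 = 1/2
~p3 ∧ ((p2 → p2) ∧ p3) = 0 ∧ 1/2 = 0
~p3 = ~1/2 = 0
~p3 → p1 = 0 → 3/4 = 1
~(~p3 → p1) = ~1 = 0
(~p3 ∧ ((p2 → p2) ∧ p3)) → ~(~p3 → p1) = 0 → 0 = 1
p3 → p1 = 1/2 → 3/4 = 1
p2 ∧ p2 = 1/2 ∧ 1/2 = 1/2
(p2 ∧ p2) ↔ p1 = 1/2 ↔ 3/4 = 1/2
(p3 → p1) → ((p2 ∧ p2) ↔ p1) = 1 → 1/2 = 1/2
((~p3 ∧ ((p2 → p2) ∧ p3)) → ~(~p3 → p1)) ↔ ((p3 → p1) → ((p2 ∧ p2) ↔ p1)) = 1 ↔ 1/2 = 1/2
~p1 = ~3/4 = 0
~p1 ↔ p3 = 0 ↔ 1/2 = 0
p1 → p1 = 3/4 → 3/4 = 1
(p1 → p1) ∧ p3 = 1 ∧ 1/2 = 1/2
(~p1 ↔ p3) → ((p1 → p1) ∧ p3) = 0 → 1/2 = 1
p1 ∧ p3 = 3/4 ∧ 1/2 = 1/2
~(p1 ∧ p3) = ~1/2 = 0
((~p1 ↔ p3) → ((p1 → p1) ∧ p3)) ∧ ~(p1 ∧ p3) = 1 ∧ 0 = 0
p3 ∧ p3 = 1/2 ∧ 1/2 = 1/2
(p3 ∧ p3) → p3 = 1/2 → 1/2 = 1
(((~p1 ↔ p3) → ((p1 → p1) ∧ p3)) ∧ ~(p1 ∧ p3)) ∧ ((p3 ∧ p3) → p3) = 0 ∧ 1 = 0
(((~p3 ∧ ((p2 → p2) ∧ p3)) → ~(~p3 → p1)) ↔ ((p3 → p1) → ((p2 ∧ p2) ↔ p1))) ↔ ((((~p1 ↔ p3) → ((p1 → p1) ∧ p3)) ∧ ~(p1 ∧ p3)) ∧ ((p3 ∧ p3) → p3)) = 1/2 ↔ 0 = 0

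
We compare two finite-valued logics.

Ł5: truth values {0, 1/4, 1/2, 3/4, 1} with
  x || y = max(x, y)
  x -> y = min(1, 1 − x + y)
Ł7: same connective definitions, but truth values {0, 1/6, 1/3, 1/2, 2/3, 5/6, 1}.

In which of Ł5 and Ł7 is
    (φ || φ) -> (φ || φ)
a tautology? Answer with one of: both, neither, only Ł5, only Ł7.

In Ł5: every assignment gives 1 — tautology.
In Ł7: every assignment gives 1 — tautology.

both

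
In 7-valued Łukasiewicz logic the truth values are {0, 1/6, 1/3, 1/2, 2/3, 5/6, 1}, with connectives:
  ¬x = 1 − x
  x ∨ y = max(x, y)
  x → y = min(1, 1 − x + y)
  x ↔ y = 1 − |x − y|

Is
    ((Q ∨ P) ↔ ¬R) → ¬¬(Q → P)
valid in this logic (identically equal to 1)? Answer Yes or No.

No

Counterexample: take P = 0, Q = 1/6, R = 5/6.
Q ∨ P = 1/6 ∨ 0 = 1/6
¬R = ¬5/6 = 1/6
(Q ∨ P) ↔ ¬R = 1/6 ↔ 1/6 = 1
Q → P = 1/6 → 0 = 5/6
¬(Q → P) = ¬5/6 = 1/6
¬¬(Q → P) = ¬1/6 = 5/6
((Q ∨ P) ↔ ¬R) → ¬¬(Q → P) = 1 → 5/6 = 5/6
This gives 5/6 ≠ 1.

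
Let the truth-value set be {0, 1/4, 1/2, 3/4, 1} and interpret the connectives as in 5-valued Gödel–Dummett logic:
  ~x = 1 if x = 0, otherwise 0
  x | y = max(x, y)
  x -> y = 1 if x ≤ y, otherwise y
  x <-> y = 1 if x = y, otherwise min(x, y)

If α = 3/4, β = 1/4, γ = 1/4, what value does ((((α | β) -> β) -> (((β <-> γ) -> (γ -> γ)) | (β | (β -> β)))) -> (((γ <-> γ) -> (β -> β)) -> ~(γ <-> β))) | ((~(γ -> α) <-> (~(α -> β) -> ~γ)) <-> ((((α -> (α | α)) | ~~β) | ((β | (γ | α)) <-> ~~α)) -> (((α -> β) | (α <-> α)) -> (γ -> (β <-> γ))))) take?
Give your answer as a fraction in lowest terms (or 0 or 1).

α | β = 3/4 | 1/4 = 3/4
(α | β) -> β = 3/4 -> 1/4 = 1/4
β <-> γ = 1/4 <-> 1/4 = 1
γ -> γ = 1/4 -> 1/4 = 1
(β <-> γ) -> (γ -> γ) = 1 -> 1 = 1
β -> β = 1/4 -> 1/4 = 1
β | (β -> β) = 1/4 | 1 = 1
((β <-> γ) -> (γ -> γ)) | (β | (β -> β)) = 1 | 1 = 1
((α | β) -> β) -> (((β <-> γ) -> (γ -> γ)) | (β | (β -> β))) = 1/4 -> 1 = 1
γ <-> γ = 1/4 <-> 1/4 = 1
β -> β = 1/4 -> 1/4 = 1
(γ <-> γ) -> (β -> β) = 1 -> 1 = 1
γ <-> β = 1/4 <-> 1/4 = 1
~(γ <-> β) = ~1 = 0
((γ <-> γ) -> (β -> β)) -> ~(γ <-> β) = 1 -> 0 = 0
(((α | β) -> β) -> (((β <-> γ) -> (γ -> γ)) | (β | (β -> β)))) -> (((γ <-> γ) -> (β -> β)) -> ~(γ <-> β)) = 1 -> 0 = 0
γ -> α = 1/4 -> 3/4 = 1
~(γ -> α) = ~1 = 0
α -> β = 3/4 -> 1/4 = 1/4
~(α -> β) = ~1/4 = 0
~γ = ~1/4 = 0
~(α -> β) -> ~γ = 0 -> 0 = 1
~(γ -> α) <-> (~(α -> β) -> ~γ) = 0 <-> 1 = 0
α | α = 3/4 | 3/4 = 3/4
α -> (α | α) = 3/4 -> 3/4 = 1
~β = ~1/4 = 0
~~β = ~0 = 1
(α -> (α | α)) | ~~β = 1 | 1 = 1
γ | α = 1/4 | 3/4 = 3/4
β | (γ | α) = 1/4 | 3/4 = 3/4
~α = ~3/4 = 0
~~α = ~0 = 1
(β | (γ | α)) <-> ~~α = 3/4 <-> 1 = 3/4
((α -> (α | α)) | ~~β) | ((β | (γ | α)) <-> ~~α) = 1 | 3/4 = 1
α -> β = 3/4 -> 1/4 = 1/4
α <-> α = 3/4 <-> 3/4 = 1
(α -> β) | (α <-> α) = 1/4 | 1 = 1
β <-> γ = 1/4 <-> 1/4 = 1
γ -> (β <-> γ) = 1/4 -> 1 = 1
((α -> β) | (α <-> α)) -> (γ -> (β <-> γ)) = 1 -> 1 = 1
(((α -> (α | α)) | ~~β) | ((β | (γ | α)) <-> ~~α)) -> (((α -> β) | (α <-> α)) -> (γ -> (β <-> γ))) = 1 -> 1 = 1
(~(γ -> α) <-> (~(α -> β) -> ~γ)) <-> ((((α -> (α | α)) | ~~β) | ((β | (γ | α)) <-> ~~α)) -> (((α -> β) | (α <-> α)) -> (γ -> (β <-> γ)))) = 0 <-> 1 = 0
((((α | β) -> β) -> (((β <-> γ) -> (γ -> γ)) | (β | (β -> β)))) -> (((γ <-> γ) -> (β -> β)) -> ~(γ <-> β))) | ((~(γ -> α) <-> (~(α -> β) -> ~γ)) <-> ((((α -> (α | α)) | ~~β) | ((β | (γ | α)) <-> ~~α)) -> (((α -> β) | (α <-> α)) -> (γ -> (β <-> γ))))) = 0 | 0 = 0

0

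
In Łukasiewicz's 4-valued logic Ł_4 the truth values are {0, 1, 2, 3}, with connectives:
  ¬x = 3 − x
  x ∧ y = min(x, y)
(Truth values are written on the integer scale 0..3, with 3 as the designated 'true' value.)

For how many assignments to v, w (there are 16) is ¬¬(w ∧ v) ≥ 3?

v = 0, w = 0 ↦ 0  <
v = 0, w = 1 ↦ 0  <
v = 0, w = 2 ↦ 0  <
v = 0, w = 3 ↦ 0  <
v = 1, w = 0 ↦ 0  <
v = 1, w = 1 ↦ 1  <
v = 1, w = 2 ↦ 1  <
v = 1, w = 3 ↦ 1  <
v = 2, w = 0 ↦ 0  <
v = 2, w = 1 ↦ 1  <
v = 2, w = 2 ↦ 2  <
v = 2, w = 3 ↦ 2  <
v = 3, w = 0 ↦ 0  <
v = 3, w = 1 ↦ 1  <
v = 3, w = 2 ↦ 2  <
v = 3, w = 3 ↦ 3  ≥
So 1 of the 16 assignments meets the threshold.

1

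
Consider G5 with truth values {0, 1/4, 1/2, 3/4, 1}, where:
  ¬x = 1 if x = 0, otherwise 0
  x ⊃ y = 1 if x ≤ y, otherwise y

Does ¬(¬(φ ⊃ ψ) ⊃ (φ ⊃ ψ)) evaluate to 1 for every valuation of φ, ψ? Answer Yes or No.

No

Counterexample: take φ = 0, ψ = 0.
φ ⊃ ψ = 0 ⊃ 0 = 1
¬(φ ⊃ ψ) = ¬1 = 0
φ ⊃ ψ = 0 ⊃ 0 = 1
¬(φ ⊃ ψ) ⊃ (φ ⊃ ψ) = 0 ⊃ 1 = 1
¬(¬(φ ⊃ ψ) ⊃ (φ ⊃ ψ)) = ¬1 = 0
This gives 0 ≠ 1.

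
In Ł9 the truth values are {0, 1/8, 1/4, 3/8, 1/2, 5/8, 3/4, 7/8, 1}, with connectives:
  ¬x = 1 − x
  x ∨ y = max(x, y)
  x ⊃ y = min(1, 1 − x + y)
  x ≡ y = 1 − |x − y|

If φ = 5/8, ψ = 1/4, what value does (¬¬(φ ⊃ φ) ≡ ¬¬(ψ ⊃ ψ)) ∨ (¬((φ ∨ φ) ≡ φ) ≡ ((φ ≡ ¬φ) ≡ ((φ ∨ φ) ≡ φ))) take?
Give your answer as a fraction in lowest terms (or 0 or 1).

φ ⊃ φ = 5/8 ⊃ 5/8 = 1
¬(φ ⊃ φ) = ¬1 = 0
¬¬(φ ⊃ φ) = ¬0 = 1
ψ ⊃ ψ = 1/4 ⊃ 1/4 = 1
¬(ψ ⊃ ψ) = ¬1 = 0
¬¬(ψ ⊃ ψ) = ¬0 = 1
¬¬(φ ⊃ φ) ≡ ¬¬(ψ ⊃ ψ) = 1 ≡ 1 = 1
φ ∨ φ = 5/8 ∨ 5/8 = 5/8
(φ ∨ φ) ≡ φ = 5/8 ≡ 5/8 = 1
¬((φ ∨ φ) ≡ φ) = ¬1 = 0
¬φ = ¬5/8 = 3/8
φ ≡ ¬φ = 5/8 ≡ 3/8 = 3/4
φ ∨ φ = 5/8 ∨ 5/8 = 5/8
(φ ∨ φ) ≡ φ = 5/8 ≡ 5/8 = 1
(φ ≡ ¬φ) ≡ ((φ ∨ φ) ≡ φ) = 3/4 ≡ 1 = 3/4
¬((φ ∨ φ) ≡ φ) ≡ ((φ ≡ ¬φ) ≡ ((φ ∨ φ) ≡ φ)) = 0 ≡ 3/4 = 1/4
(¬¬(φ ⊃ φ) ≡ ¬¬(ψ ⊃ ψ)) ∨ (¬((φ ∨ φ) ≡ φ) ≡ ((φ ≡ ¬φ) ≡ ((φ ∨ φ) ≡ φ))) = 1 ∨ 1/4 = 1

1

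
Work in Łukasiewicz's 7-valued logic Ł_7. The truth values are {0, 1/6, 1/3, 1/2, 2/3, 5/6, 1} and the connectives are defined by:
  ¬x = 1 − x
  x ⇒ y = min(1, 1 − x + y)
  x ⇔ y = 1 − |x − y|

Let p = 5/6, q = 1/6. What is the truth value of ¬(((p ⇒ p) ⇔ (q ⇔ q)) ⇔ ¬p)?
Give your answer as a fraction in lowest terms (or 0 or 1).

5/6

p ⇒ p = 5/6 ⇒ 5/6 = 1
q ⇔ q = 1/6 ⇔ 1/6 = 1
(p ⇒ p) ⇔ (q ⇔ q) = 1 ⇔ 1 = 1
¬p = ¬5/6 = 1/6
((p ⇒ p) ⇔ (q ⇔ q)) ⇔ ¬p = 1 ⇔ 1/6 = 1/6
¬(((p ⇒ p) ⇔ (q ⇔ q)) ⇔ ¬p) = ¬1/6 = 5/6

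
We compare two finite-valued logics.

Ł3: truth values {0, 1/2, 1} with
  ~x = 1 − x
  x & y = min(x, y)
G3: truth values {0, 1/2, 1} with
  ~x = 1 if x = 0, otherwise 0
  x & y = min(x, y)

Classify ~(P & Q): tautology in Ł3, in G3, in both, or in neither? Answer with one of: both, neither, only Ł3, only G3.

neither

In Ł3: at P = 1/2, Q = 1/2 the value is 1/2 — not a tautology.
In G3: at P = 1/2, Q = 1/2 the value is 0 — not a tautology.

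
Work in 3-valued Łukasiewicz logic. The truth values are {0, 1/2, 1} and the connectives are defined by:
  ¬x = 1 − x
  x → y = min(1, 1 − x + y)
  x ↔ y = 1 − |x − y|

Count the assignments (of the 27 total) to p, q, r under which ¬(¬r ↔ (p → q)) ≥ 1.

7

value 1: 7 assignments (counts)
value 1/2: 11 assignments
value 0: 9 assignments
So 7 of the 27 assignments meet the threshold.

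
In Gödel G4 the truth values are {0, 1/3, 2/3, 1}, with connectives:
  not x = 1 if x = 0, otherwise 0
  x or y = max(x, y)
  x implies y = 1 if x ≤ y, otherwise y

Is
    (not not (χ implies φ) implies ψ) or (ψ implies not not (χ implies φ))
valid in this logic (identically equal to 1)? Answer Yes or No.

At φ = 1/3, ψ = 2/3, χ = 1, for instance:
χ implies φ = 1 implies 1/3 = 1/3
not (χ implies φ) = not 1/3 = 0
not not (χ implies φ) = not 0 = 1
not not (χ implies φ) implies ψ = 1 implies 2/3 = 2/3
ψ implies not not (χ implies φ) = 2/3 implies 1 = 1
(not not (χ implies φ) implies ψ) or (ψ implies not not (χ implies φ)) = 2/3 or 1 = 1
and checking the remaining 63 assignments likewise gives ≥ 1 in every case.

Yes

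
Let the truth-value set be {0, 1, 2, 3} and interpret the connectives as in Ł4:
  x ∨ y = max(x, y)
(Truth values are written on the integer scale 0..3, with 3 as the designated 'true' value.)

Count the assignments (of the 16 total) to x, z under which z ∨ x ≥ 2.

x = 0, z = 0 ↦ 0  <
x = 0, z = 1 ↦ 1  <
x = 0, z = 2 ↦ 2  ≥
x = 0, z = 3 ↦ 3  ≥
x = 1, z = 0 ↦ 1  <
x = 1, z = 1 ↦ 1  <
x = 1, z = 2 ↦ 2  ≥
x = 1, z = 3 ↦ 3  ≥
x = 2, z = 0 ↦ 2  ≥
x = 2, z = 1 ↦ 2  ≥
x = 2, z = 2 ↦ 2  ≥
x = 2, z = 3 ↦ 3  ≥
x = 3, z = 0 ↦ 3  ≥
x = 3, z = 1 ↦ 3  ≥
x = 3, z = 2 ↦ 3  ≥
x = 3, z = 3 ↦ 3  ≥
So 12 of the 16 assignments meet the threshold.

12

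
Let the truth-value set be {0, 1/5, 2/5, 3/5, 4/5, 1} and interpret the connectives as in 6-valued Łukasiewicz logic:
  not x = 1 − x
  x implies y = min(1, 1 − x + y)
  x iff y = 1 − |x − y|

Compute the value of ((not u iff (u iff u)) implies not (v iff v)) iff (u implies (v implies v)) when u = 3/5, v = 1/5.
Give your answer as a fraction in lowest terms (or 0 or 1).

3/5

not u = not 3/5 = 2/5
u iff u = 3/5 iff 3/5 = 1
not u iff (u iff u) = 2/5 iff 1 = 2/5
v iff v = 1/5 iff 1/5 = 1
not (v iff v) = not 1 = 0
(not u iff (u iff u)) implies not (v iff v) = 2/5 implies 0 = 3/5
v implies v = 1/5 implies 1/5 = 1
u implies (v implies v) = 3/5 implies 1 = 1
((not u iff (u iff u)) implies not (v iff v)) iff (u implies (v implies v)) = 3/5 iff 1 = 3/5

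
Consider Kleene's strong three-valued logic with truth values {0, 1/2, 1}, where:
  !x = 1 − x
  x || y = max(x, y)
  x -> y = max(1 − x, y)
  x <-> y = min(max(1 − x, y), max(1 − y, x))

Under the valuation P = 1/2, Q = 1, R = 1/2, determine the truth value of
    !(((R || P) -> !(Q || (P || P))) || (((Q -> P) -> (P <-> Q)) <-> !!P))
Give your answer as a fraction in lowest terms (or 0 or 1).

1/2

R || P = 1/2 || 1/2 = 1/2
P || P = 1/2 || 1/2 = 1/2
Q || (P || P) = 1 || 1/2 = 1
!(Q || (P || P)) = !1 = 0
(R || P) -> !(Q || (P || P)) = 1/2 -> 0 = 1/2
Q -> P = 1 -> 1/2 = 1/2
P <-> Q = 1/2 <-> 1 = 1/2
(Q -> P) -> (P <-> Q) = 1/2 -> 1/2 = 1/2
!P = !1/2 = 1/2
!!P = !1/2 = 1/2
((Q -> P) -> (P <-> Q)) <-> !!P = 1/2 <-> 1/2 = 1/2
((R || P) -> !(Q || (P || P))) || (((Q -> P) -> (P <-> Q)) <-> !!P) = 1/2 || 1/2 = 1/2
!(((R || P) -> !(Q || (P || P))) || (((Q -> P) -> (P <-> Q)) <-> !!P)) = !1/2 = 1/2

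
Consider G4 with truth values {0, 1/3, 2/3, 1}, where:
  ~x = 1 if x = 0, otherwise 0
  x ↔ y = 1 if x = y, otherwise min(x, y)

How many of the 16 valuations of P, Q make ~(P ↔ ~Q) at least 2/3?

P = 0, Q = 0 ↦ 1  ≥
P = 0, Q = 1/3 ↦ 0  <
P = 0, Q = 2/3 ↦ 0  <
P = 0, Q = 1 ↦ 0  <
P = 1/3, Q = 0 ↦ 0  <
P = 1/3, Q = 1/3 ↦ 1  ≥
P = 1/3, Q = 2/3 ↦ 1  ≥
P = 1/3, Q = 1 ↦ 1  ≥
P = 2/3, Q = 0 ↦ 0  <
P = 2/3, Q = 1/3 ↦ 1  ≥
P = 2/3, Q = 2/3 ↦ 1  ≥
P = 2/3, Q = 1 ↦ 1  ≥
P = 1, Q = 0 ↦ 0  <
P = 1, Q = 1/3 ↦ 1  ≥
P = 1, Q = 2/3 ↦ 1  ≥
P = 1, Q = 1 ↦ 1  ≥
So 10 of the 16 assignments meet the threshold.

10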